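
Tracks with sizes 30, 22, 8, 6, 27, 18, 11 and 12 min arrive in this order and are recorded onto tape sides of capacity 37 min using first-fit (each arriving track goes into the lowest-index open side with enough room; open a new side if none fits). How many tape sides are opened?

  30 → side 1 (new)  [load 30/37]
  22 → side 2 (new)  [load 22/37]
  8 → side 2  [load 30/37]
  6 → side 1  [load 36/37]
  27 → side 3 (new)  [load 27/37]
  18 → side 4 (new)  [load 18/37]
  11 → side 4  [load 29/37]
  12 → side 5 (new)  [load 12/37]
5 tape sides opened.

5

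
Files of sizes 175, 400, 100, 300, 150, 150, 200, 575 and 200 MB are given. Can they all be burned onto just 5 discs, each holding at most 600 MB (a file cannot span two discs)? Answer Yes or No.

Yes

A valid assignment using 4 discs:
  disc 1: 575 = 575
  disc 2: 400 + 200 = 600
  disc 3: 300 + 200 + 100 = 600
  disc 4: 175 + 150 + 150 = 475
That uses only 4 ≤ 5, so 5 discs are enough.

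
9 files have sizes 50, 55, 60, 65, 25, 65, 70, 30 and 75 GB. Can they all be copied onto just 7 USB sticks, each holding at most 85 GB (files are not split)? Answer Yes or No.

A valid assignment using 7 USB sticks:
  USB stick 1: 75 = 75
  USB stick 2: 70 = 70
  USB stick 3: 65 = 65
  USB stick 4: 65 = 65
  USB stick 5: 60 + 25 = 85
  USB stick 6: 55 + 30 = 85
  USB stick 7: 50 = 50
Every load is within 85 GB, so 7 USB sticks suffice.

Yes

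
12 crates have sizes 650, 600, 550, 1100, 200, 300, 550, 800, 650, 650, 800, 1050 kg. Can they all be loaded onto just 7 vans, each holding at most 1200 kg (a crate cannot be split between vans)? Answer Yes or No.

Total = 7900 kg; ⌈7900/1200⌉ = 7.
The bound of 7 does not rule out 7, but exhaustive search shows no assignment into 7 vans of capacity 1200 kg exists — the minimum is 8.

No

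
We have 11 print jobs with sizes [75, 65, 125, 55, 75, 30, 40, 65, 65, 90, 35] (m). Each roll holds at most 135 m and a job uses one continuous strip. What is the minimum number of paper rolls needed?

6

Total = 125 + 90 + 75 + 75 + 65 + 65 + 65 + 55 + 40 + 35 + 30 = 720 m.
Lower bound: ⌈720/135⌉ = 6 paper rolls.
A packing using 6 paper rolls:
  roll 1: 125 = 125
  roll 2: 90 + 40 = 130
  roll 3: 75 + 55 = 130
  roll 4: 75 + 35 = 110
  roll 5: 65 + 65 = 130
  roll 6: 65 + 30 = 95
This matches the lower bound, so 6 is optimal.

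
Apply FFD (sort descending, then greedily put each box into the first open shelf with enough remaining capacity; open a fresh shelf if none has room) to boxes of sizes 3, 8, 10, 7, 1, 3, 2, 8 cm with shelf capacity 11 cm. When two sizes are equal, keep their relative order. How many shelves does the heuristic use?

Sorted descending: 10, 8, 8, 7, 3, 3, 2, 1.
  10 → shelf 1 (new)  [load 10/11]
  8 → shelf 2 (new)  [load 8/11]
  8 → shelf 3 (new)  [load 8/11]
  7 → shelf 4 (new)  [load 7/11]
  3 → shelf 2  [load 11/11]
  3 → shelf 3  [load 11/11]
  2 → shelf 4  [load 9/11]
  1 → shelf 1  [load 11/11]
4 shelves opened.

4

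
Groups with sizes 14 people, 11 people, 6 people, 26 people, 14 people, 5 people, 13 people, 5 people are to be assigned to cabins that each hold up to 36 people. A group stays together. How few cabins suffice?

3

Total = 26 + 14 + 14 + 13 + 11 + 6 + 5 + 5 = 94 people.
Lower bound: ⌈94/36⌉ = 3 cabins.
A packing using 3 cabins:
  cabin 1: 26 + 6 = 32
  cabin 2: 14 + 14 + 5 = 33
  cabin 3: 13 + 11 + 5 = 29
This matches the lower bound, so 3 is optimal.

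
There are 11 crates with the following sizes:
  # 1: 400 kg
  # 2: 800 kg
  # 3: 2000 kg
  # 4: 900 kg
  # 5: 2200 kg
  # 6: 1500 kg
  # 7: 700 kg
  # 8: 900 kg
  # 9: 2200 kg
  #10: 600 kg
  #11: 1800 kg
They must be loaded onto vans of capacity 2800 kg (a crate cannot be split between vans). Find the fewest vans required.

Total = 2200 + 2200 + 2000 + 1800 + 1500 + 900 + 900 + 800 + 700 + 600 + 400 = 14000 kg.
Lower bound: ⌈14000/2800⌉ = 5 vans.
A packing using 6 vans:
  van 1: 2200 + 600 = 2800
  van 2: 2200 + 400 = 2600
  van 3: 2000 + 800 = 2800
  van 4: 1800 + 900 = 2700
  van 5: 1500 + 900 = 2400
  van 6: 700 = 700
No arrangement into 5 vans stays within capacity, so 6 is optimal.

6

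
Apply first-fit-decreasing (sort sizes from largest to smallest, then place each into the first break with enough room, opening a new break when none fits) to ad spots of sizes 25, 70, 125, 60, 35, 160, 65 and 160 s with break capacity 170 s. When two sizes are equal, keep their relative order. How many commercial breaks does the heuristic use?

5

Sorted descending: 160, 160, 125, 70, 65, 60, 35, 25.
  160 → break 1 (new)  [load 160/170]
  160 → break 2 (new)  [load 160/170]
  125 → break 3 (new)  [load 125/170]
  70 → break 4 (new)  [load 70/170]
  65 → break 4  [load 135/170]
  60 → break 5 (new)  [load 60/170]
  35 → break 3  [load 160/170]
  25 → break 4  [load 160/170]
5 commercial breaks opened.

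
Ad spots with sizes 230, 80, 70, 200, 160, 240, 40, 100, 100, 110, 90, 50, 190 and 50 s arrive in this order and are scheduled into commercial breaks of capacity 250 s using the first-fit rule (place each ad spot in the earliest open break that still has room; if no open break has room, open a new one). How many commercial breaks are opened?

8

  230 → break 1 (new)  [load 230/250]
  80 → break 2 (new)  [load 80/250]
  70 → break 2  [load 150/250]
  200 → break 3 (new)  [load 200/250]
  160 → break 4 (new)  [load 160/250]
  240 → break 5 (new)  [load 240/250]
  40 → break 2  [load 190/250]
  100 → break 6 (new)  [load 100/250]
  100 → break 6  [load 200/250]
  110 → break 7 (new)  [load 110/250]
  90 → break 4  [load 250/250]
  50 → break 2  [load 240/250]
  190 → break 8 (new)  [load 190/250]
  50 → break 3  [load 250/250]
8 commercial breaks opened.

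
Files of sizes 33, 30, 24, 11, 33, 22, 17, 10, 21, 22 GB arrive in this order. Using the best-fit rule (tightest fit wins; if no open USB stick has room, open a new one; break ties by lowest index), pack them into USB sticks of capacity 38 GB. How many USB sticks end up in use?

  33 → USB stick 1 (new)  [load 33/38]
  30 → USB stick 2 (new)  [load 30/38]
  24 → USB stick 3 (new)  [load 24/38]
  11 → USB stick 3  [load 35/38]
  33 → USB stick 4 (new)  [load 33/38]
  22 → USB stick 5 (new)  [load 22/38]
  17 → USB stick 6 (new)  [load 17/38]
  10 → USB stick 5  [load 32/38]
  21 → USB stick 6  [load 38/38]
  22 → USB stick 7 (new)  [load 22/38]
7 USB sticks opened.

7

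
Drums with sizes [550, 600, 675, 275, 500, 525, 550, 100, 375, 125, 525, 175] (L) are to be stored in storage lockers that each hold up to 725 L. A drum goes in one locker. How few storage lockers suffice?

Total = 675 + 600 + 550 + 550 + 525 + 525 + 500 + 375 + 275 + 175 + 125 + 100 = 4975 L.
Lower bound: ⌈4975/725⌉ = 7 storage lockers.
Also, 8 drums each exceed 725/2 L, and no two of those can share a locker, so at least 8 storage lockers are needed.
A packing using 8 storage lockers:
  locker 1: 675 = 675
  locker 2: 600 + 125 = 725
  locker 3: 550 + 175 = 725
  locker 4: 550 + 100 = 650
  locker 5: 525 = 525
  locker 6: 525 = 525
  locker 7: 500 = 500
  locker 8: 375 + 275 = 650
This matches the lower bound, so 8 is optimal.

8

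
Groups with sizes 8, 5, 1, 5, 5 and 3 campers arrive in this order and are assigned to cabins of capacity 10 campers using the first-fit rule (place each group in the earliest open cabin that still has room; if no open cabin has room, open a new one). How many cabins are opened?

  8 → cabin 1 (new)  [load 8/10]
  5 → cabin 2 (new)  [load 5/10]
  1 → cabin 1  [load 9/10]
  5 → cabin 2  [load 10/10]
  5 → cabin 3 (new)  [load 5/10]
  3 → cabin 3  [load 8/10]
3 cabins opened.

3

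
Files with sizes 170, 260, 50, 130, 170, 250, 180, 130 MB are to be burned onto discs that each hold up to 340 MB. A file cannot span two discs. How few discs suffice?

Total = 260 + 250 + 180 + 170 + 170 + 130 + 130 + 50 = 1340 MB.
Lower bound: ⌈1340/340⌉ = 4 discs.
A packing using 5 discs:
  disc 1: 260 + 50 = 310
  disc 2: 250 = 250
  disc 3: 180 + 130 = 310
  disc 4: 170 + 170 = 340
  disc 5: 130 = 130
No arrangement into 4 discs stays within capacity, so 5 is optimal.

5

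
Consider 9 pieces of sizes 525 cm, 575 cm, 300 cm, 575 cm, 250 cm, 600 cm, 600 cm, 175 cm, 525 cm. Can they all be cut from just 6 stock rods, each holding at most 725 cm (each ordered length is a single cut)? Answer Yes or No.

Total = 4125 cm; ⌈4125/725⌉ = 6.
The bound of 6 does not rule out 6, but exhaustive search shows no assignment into 6 stock rods of capacity 725 cm exists — the minimum is 7.

No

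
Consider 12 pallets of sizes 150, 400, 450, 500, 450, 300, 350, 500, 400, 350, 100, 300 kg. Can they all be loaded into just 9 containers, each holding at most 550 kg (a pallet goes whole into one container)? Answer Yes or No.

Total = 4250 kg; ⌈4250/550⌉ = 8.
10 pallets each exceed half the capacity and cannot share a container, forcing at least 10 containers.
At least 10 containers are required, but only 9 are allowed.

No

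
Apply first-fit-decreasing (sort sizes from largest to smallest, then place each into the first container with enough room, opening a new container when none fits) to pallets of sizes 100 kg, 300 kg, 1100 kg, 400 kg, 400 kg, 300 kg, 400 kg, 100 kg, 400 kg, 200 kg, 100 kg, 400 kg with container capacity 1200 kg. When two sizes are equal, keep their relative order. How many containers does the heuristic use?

4

Sorted descending: 1100, 400, 400, 400, 400, 400, 300, 300, 200, 100, 100, 100.
  1100 → container 1 (new)  [load 1100/1200]
  400 → container 2 (new)  [load 400/1200]
  400 → container 2  [load 800/1200]
  400 → container 2  [load 1200/1200]
  400 → container 3 (new)  [load 400/1200]
  400 → container 3  [load 800/1200]
  300 → container 3  [load 1100/1200]
  300 → container 4 (new)  [load 300/1200]
  200 → container 4  [load 500/1200]
  100 → container 1  [load 1200/1200]
  100 → container 3  [load 1200/1200]
  100 → container 4  [load 600/1200]
4 containers opened.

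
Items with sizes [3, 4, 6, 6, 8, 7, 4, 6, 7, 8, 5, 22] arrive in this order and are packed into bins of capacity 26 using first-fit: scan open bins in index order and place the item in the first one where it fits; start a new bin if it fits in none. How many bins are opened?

4

  3 → bin 1 (new)  [load 3/26]
  4 → bin 1  [load 7/26]
  6 → bin 1  [load 13/26]
  6 → bin 1  [load 19/26]
  8 → bin 2 (new)  [load 8/26]
  7 → bin 1  [load 26/26]
  4 → bin 2  [load 12/26]
  6 → bin 2  [load 18/26]
  7 → bin 2  [load 25/26]
  8 → bin 3 (new)  [load 8/26]
  5 → bin 3  [load 13/26]
  22 → bin 4 (new)  [load 22/26]
4 bins opened.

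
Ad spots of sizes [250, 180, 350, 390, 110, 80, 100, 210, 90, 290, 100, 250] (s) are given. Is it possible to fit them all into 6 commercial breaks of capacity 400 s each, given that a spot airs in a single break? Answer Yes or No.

Total = 2400 s; ⌈2400/400⌉ = 6.
The bound of 6 does not rule out 6, but exhaustive search shows no assignment into 6 commercial breaks of capacity 400 s exists — the minimum is 7.

No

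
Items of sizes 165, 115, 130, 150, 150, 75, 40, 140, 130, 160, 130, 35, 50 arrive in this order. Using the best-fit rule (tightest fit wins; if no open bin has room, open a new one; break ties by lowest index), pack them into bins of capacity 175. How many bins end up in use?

  165 → bin 1 (new)  [load 165/175]
  115 → bin 2 (new)  [load 115/175]
  130 → bin 3 (new)  [load 130/175]
  150 → bin 4 (new)  [load 150/175]
  150 → bin 5 (new)  [load 150/175]
  75 → bin 6 (new)  [load 75/175]
  40 → bin 3  [load 170/175]
  140 → bin 7 (new)  [load 140/175]
  130 → bin 8 (new)  [load 130/175]
  160 → bin 9 (new)  [load 160/175]
  130 → bin 10 (new)  [load 130/175]
  35 → bin 7  [load 175/175]
  50 → bin 2  [load 165/175]
10 bins opened.

10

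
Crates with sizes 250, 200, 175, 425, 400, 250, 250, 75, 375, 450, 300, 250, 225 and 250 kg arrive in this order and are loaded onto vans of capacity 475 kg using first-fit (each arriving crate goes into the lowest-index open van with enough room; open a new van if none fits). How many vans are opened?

  250 → van 1 (new)  [load 250/475]
  200 → van 1  [load 450/475]
  175 → van 2 (new)  [load 175/475]
  425 → van 3 (new)  [load 425/475]
  400 → van 4 (new)  [load 400/475]
  250 → van 2  [load 425/475]
  250 → van 5 (new)  [load 250/475]
  75 → van 4  [load 475/475]
  375 → van 6 (new)  [load 375/475]
  450 → van 7 (new)  [load 450/475]
  300 → van 8 (new)  [load 300/475]
  250 → van 9 (new)  [load 250/475]
  225 → van 5  [load 475/475]
  250 → van 10 (new)  [load 250/475]
10 vans opened.

10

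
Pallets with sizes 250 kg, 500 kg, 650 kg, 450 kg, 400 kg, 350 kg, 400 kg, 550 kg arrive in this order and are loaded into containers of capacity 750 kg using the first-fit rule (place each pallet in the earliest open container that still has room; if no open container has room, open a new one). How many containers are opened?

6

  250 → container 1 (new)  [load 250/750]
  500 → container 1  [load 750/750]
  650 → container 2 (new)  [load 650/750]
  450 → container 3 (new)  [load 450/750]
  400 → container 4 (new)  [load 400/750]
  350 → container 4  [load 750/750]
  400 → container 5 (new)  [load 400/750]
  550 → container 6 (new)  [load 550/750]
6 containers opened.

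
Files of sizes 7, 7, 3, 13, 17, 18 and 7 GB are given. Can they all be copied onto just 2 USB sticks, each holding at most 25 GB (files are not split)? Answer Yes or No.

Total = 72 GB; ⌈72/25⌉ = 3.
At least 3 USB sticks are required, but only 2 are allowed.

No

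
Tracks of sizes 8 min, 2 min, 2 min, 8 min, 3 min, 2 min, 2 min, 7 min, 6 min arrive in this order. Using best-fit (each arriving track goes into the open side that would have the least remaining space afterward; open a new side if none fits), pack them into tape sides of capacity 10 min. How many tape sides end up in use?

  8 → side 1 (new)  [load 8/10]
  2 → side 1  [load 10/10]
  2 → side 2 (new)  [load 2/10]
  8 → side 2  [load 10/10]
  3 → side 3 (new)  [load 3/10]
  2 → side 3  [load 5/10]
  2 → side 3  [load 7/10]
  7 → side 4 (new)  [load 7/10]
  6 → side 5 (new)  [load 6/10]
5 tape sides opened.

5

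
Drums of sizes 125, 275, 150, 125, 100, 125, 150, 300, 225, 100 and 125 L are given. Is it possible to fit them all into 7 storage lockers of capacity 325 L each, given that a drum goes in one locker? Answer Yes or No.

A valid assignment using 7 storage lockers:
  locker 1: 300 = 300
  locker 2: 275 = 275
  locker 3: 225 + 100 = 325
  locker 4: 150 + 150 = 300
  locker 5: 125 + 125 = 250
  locker 6: 125 + 125 = 250
  locker 7: 100 = 100
Every load is within 325 L, so 7 storage lockers suffice.

Yes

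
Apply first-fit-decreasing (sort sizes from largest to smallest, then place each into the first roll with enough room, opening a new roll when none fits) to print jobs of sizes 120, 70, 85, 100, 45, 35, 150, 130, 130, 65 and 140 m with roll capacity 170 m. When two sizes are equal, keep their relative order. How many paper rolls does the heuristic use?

Sorted descending: 150, 140, 130, 130, 120, 100, 85, 70, 65, 45, 35.
  150 → roll 1 (new)  [load 150/170]
  140 → roll 2 (new)  [load 140/170]
  130 → roll 3 (new)  [load 130/170]
  130 → roll 4 (new)  [load 130/170]
  120 → roll 5 (new)  [load 120/170]
  100 → roll 6 (new)  [load 100/170]
  85 → roll 7 (new)  [load 85/170]
  70 → roll 6  [load 170/170]
  65 → roll 7  [load 150/170]
  45 → roll 5  [load 165/170]
  35 → roll 3  [load 165/170]
7 paper rolls opened.

7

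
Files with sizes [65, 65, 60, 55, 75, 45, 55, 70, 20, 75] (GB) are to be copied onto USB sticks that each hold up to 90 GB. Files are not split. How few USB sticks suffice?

9

Total = 75 + 75 + 70 + 65 + 65 + 60 + 55 + 55 + 45 + 20 = 585 GB.
Lower bound: ⌈585/90⌉ = 7 USB sticks.
Also, 8 files each exceed 45 GB, and no two of those can share a USB stick, so at least 8 USB sticks are needed.
A packing using 9 USB sticks:
  USB stick 1: 75 = 75
  USB stick 2: 75 = 75
  USB stick 3: 70 + 20 = 90
  USB stick 4: 65 = 65
  USB stick 5: 65 = 65
  USB stick 6: 60 = 60
  USB stick 7: 55 = 55
  USB stick 8: 55 = 55
  USB stick 9: 45 = 45
No arrangement into 8 USB sticks stays within capacity, so 9 is optimal.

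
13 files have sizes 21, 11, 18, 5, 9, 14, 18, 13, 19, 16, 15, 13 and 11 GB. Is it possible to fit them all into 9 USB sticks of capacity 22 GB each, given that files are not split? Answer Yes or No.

No

Total = 183 GB; ⌈183/22⌉ = 9.
The bound of 9 does not rule out 9, but exhaustive search shows no assignment into 9 USB sticks of capacity 22 GB exists — the minimum is 10.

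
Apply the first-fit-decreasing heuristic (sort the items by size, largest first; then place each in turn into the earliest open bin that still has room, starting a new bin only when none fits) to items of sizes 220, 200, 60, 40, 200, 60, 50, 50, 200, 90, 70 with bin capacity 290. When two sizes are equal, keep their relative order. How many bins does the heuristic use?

5

Sorted descending: 220, 200, 200, 200, 90, 70, 60, 60, 50, 50, 40.
  220 → bin 1 (new)  [load 220/290]
  200 → bin 2 (new)  [load 200/290]
  200 → bin 3 (new)  [load 200/290]
  200 → bin 4 (new)  [load 200/290]
  90 → bin 2  [load 290/290]
  70 → bin 1  [load 290/290]
  60 → bin 3  [load 260/290]
  60 → bin 4  [load 260/290]
  50 → bin 5 (new)  [load 50/290]
  50 → bin 5  [load 100/290]
  40 → bin 5  [load 140/290]
5 bins opened.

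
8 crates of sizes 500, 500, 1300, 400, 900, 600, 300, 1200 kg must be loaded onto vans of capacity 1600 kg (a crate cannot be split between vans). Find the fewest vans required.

Total = 1300 + 1200 + 900 + 600 + 500 + 500 + 400 + 300 = 5700 kg.
Lower bound: ⌈5700/1600⌉ = 4 vans.
A packing using 4 vans:
  van 1: 1300 + 300 = 1600
  van 2: 1200 + 400 = 1600
  van 3: 900 + 600 = 1500
  van 4: 500 + 500 = 1000
This matches the lower bound, so 4 is optimal.

4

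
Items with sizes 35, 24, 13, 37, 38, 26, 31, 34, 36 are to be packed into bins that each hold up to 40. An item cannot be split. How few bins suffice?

8

Total = 38 + 37 + 36 + 35 + 34 + 31 + 26 + 24 + 13 = 274.
Lower bound: ⌈274/40⌉ = 7 bins.
Also, 8 items each exceed 20, and no two of those can share a bin, so at least 8 bins are needed.
A packing using 8 bins:
  bin 1: 38 = 38
  bin 2: 37 = 37
  bin 3: 36 = 36
  bin 4: 35 = 35
  bin 5: 34 = 34
  bin 6: 31 = 31
  bin 7: 26 + 13 = 39
  bin 8: 24 = 24
This matches the lower bound, so 8 is optimal.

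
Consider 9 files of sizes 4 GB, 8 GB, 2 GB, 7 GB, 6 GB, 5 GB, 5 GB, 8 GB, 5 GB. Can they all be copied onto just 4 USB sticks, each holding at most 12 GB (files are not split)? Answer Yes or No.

No

Total = 50 GB; ⌈50/12⌉ = 5.
At least 5 USB sticks are required, but only 4 are allowed.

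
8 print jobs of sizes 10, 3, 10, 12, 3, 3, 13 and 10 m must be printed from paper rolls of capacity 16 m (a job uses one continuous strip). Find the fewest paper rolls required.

5

Total = 13 + 12 + 10 + 10 + 10 + 3 + 3 + 3 = 64 m.
Lower bound: ⌈64/16⌉ = 4 paper rolls.
Also, 5 print jobs each exceed 8 m, and no two of those can share a roll, so at least 5 paper rolls are needed.
A packing using 5 paper rolls:
  roll 1: 13 + 3 = 16
  roll 2: 12 + 3 = 15
  roll 3: 10 + 3 = 13
  roll 4: 10 = 10
  roll 5: 10 = 10
This matches the lower bound, so 5 is optimal.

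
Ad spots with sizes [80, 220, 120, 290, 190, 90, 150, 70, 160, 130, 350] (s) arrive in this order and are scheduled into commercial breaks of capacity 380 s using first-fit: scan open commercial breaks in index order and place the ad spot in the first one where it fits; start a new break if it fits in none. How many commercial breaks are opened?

6

  80 → break 1 (new)  [load 80/380]
  220 → break 1  [load 300/380]
  120 → break 2 (new)  [load 120/380]
  290 → break 3 (new)  [load 290/380]
  190 → break 2  [load 310/380]
  90 → break 3  [load 380/380]
  150 → break 4 (new)  [load 150/380]
  70 → break 1  [load 370/380]
  160 → break 4  [load 310/380]
  130 → break 5 (new)  [load 130/380]
  350 → break 6 (new)  [load 350/380]
6 commercial breaks opened.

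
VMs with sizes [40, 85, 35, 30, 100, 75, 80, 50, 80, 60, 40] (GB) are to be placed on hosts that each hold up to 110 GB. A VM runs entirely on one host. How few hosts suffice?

Total = 100 + 85 + 80 + 80 + 75 + 60 + 50 + 40 + 40 + 35 + 30 = 675 GB.
Lower bound: ⌈675/110⌉ = 7 hosts.
A packing using 7 hosts:
  host 1: 100 = 100
  host 2: 85 = 85
  host 3: 80 + 30 = 110
  host 4: 80 = 80
  host 5: 75 + 35 = 110
  host 6: 60 + 50 = 110
  host 7: 40 + 40 = 80
This matches the lower bound, so 7 is optimal.

7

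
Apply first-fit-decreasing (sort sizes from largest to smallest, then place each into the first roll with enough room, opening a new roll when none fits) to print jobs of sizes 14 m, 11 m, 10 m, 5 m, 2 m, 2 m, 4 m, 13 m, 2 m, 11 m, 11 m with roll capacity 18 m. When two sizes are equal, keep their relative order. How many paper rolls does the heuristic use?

Sorted descending: 14, 13, 11, 11, 11, 10, 5, 4, 2, 2, 2.
  14 → roll 1 (new)  [load 14/18]
  13 → roll 2 (new)  [load 13/18]
  11 → roll 3 (new)  [load 11/18]
  11 → roll 4 (new)  [load 11/18]
  11 → roll 5 (new)  [load 11/18]
  10 → roll 6 (new)  [load 10/18]
  5 → roll 2  [load 18/18]
  4 → roll 1  [load 18/18]
  2 → roll 3  [load 13/18]
  2 → roll 3  [load 15/18]
  2 → roll 3  [load 17/18]
6 paper rolls opened.

6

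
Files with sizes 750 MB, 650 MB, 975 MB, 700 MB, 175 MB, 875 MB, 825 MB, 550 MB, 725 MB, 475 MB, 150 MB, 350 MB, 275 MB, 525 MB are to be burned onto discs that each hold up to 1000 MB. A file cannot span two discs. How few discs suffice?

9

Total = 975 + 875 + 825 + 750 + 725 + 700 + 650 + 550 + 525 + 475 + 350 + 275 + 175 + 150 = 8000 MB.
Lower bound: ⌈8000/1000⌉ = 8 discs.
Also, 9 files each exceed 500 MB, and no two of those can share a disc, so at least 9 discs are needed.
A packing using 9 discs:
  disc 1: 975 = 975
  disc 2: 875 = 875
  disc 3: 825 + 175 = 1000
  disc 4: 750 + 150 = 900
  disc 5: 725 + 275 = 1000
  disc 6: 700 = 700
  disc 7: 650 + 350 = 1000
  disc 8: 550 = 550
  disc 9: 525 + 475 = 1000
This matches the lower bound, so 9 is optimal.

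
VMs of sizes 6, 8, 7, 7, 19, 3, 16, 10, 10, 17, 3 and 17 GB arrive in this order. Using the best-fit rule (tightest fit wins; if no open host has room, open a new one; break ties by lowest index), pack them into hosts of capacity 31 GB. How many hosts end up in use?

  6 → host 1 (new)  [load 6/31]
  8 → host 1  [load 14/31]
  7 → host 1  [load 21/31]
  7 → host 1  [load 28/31]
  19 → host 2 (new)  [load 19/31]
  3 → host 1  [load 31/31]
  16 → host 3 (new)  [load 16/31]
  10 → host 2  [load 29/31]
  10 → host 3  [load 26/31]
  17 → host 4 (new)  [load 17/31]
  3 → host 3  [load 29/31]
  17 → host 5 (new)  [load 17/31]
5 hosts opened.

5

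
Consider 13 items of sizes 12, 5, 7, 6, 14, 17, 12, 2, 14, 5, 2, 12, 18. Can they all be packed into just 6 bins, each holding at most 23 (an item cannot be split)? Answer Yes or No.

Total = 126; ⌈126/23⌉ = 6.
7 items each exceed half the capacity and cannot share a bin, forcing at least 7 bins.
At least 7 bins are required, but only 6 are allowed.

No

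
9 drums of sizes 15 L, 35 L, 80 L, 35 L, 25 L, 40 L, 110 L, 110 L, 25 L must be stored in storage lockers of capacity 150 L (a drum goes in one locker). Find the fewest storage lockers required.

4

Total = 110 + 110 + 80 + 40 + 35 + 35 + 25 + 25 + 15 = 475 L.
Lower bound: ⌈475/150⌉ = 4 storage lockers.
A packing using 4 storage lockers:
  locker 1: 110 + 40 = 150
  locker 2: 110 + 35 = 145
  locker 3: 80 + 35 + 25 = 140
  locker 4: 25 + 15 = 40
This matches the lower bound, so 4 is optimal.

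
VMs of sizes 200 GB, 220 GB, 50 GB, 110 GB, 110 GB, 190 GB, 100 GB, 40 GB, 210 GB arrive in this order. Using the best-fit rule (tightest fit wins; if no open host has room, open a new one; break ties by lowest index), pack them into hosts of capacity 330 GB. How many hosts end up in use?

  200 → host 1 (new)  [load 200/330]
  220 → host 2 (new)  [load 220/330]
  50 → host 2  [load 270/330]
  110 → host 1  [load 310/330]
  110 → host 3 (new)  [load 110/330]
  190 → host 3  [load 300/330]
  100 → host 4 (new)  [load 100/330]
  40 → host 2  [load 310/330]
  210 → host 4  [load 310/330]
4 hosts opened.

4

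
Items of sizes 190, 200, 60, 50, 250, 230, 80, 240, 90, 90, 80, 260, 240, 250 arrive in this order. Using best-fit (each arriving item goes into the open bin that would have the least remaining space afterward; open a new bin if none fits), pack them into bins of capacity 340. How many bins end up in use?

  190 → bin 1 (new)  [load 190/340]
  200 → bin 2 (new)  [load 200/340]
  60 → bin 2  [load 260/340]
  50 → bin 2  [load 310/340]
  250 → bin 3 (new)  [load 250/340]
  230 → bin 4 (new)  [load 230/340]
  80 → bin 3  [load 330/340]
  240 → bin 5 (new)  [load 240/340]
  90 → bin 5  [load 330/340]
  90 → bin 4  [load 320/340]
  80 → bin 1  [load 270/340]
  260 → bin 6 (new)  [load 260/340]
  240 → bin 7 (new)  [load 240/340]
  250 → bin 8 (new)  [load 250/340]
8 bins opened.

8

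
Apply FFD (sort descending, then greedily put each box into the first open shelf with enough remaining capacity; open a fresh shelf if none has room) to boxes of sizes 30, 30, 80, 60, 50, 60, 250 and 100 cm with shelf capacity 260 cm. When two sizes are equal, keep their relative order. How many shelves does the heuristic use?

3

Sorted descending: 250, 100, 80, 60, 60, 50, 30, 30.
  250 → shelf 1 (new)  [load 250/260]
  100 → shelf 2 (new)  [load 100/260]
  80 → shelf 2  [load 180/260]
  60 → shelf 2  [load 240/260]
  60 → shelf 3 (new)  [load 60/260]
  50 → shelf 3  [load 110/260]
  30 → shelf 3  [load 140/260]
  30 → shelf 3  [load 170/260]
3 shelves opened.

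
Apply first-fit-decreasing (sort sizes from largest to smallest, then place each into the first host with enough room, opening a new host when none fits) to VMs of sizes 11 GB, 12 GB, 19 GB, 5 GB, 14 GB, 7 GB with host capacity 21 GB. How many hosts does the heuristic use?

4

Sorted descending: 19, 14, 12, 11, 7, 5.
  19 → host 1 (new)  [load 19/21]
  14 → host 2 (new)  [load 14/21]
  12 → host 3 (new)  [load 12/21]
  11 → host 4 (new)  [load 11/21]
  7 → host 2  [load 21/21]
  5 → host 3  [load 17/21]
4 hosts opened.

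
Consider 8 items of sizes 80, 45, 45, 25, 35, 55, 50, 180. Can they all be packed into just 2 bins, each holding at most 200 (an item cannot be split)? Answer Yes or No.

No

Total = 515; ⌈515/200⌉ = 3.
At least 3 bins are required, but only 2 are allowed.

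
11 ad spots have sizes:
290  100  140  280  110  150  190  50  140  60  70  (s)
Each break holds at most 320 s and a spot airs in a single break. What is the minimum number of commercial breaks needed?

6

Total = 290 + 280 + 190 + 150 + 140 + 140 + 110 + 100 + 70 + 60 + 50 = 1580 s.
Lower bound: ⌈1580/320⌉ = 5 commercial breaks.
A packing using 6 commercial breaks:
  break 1: 290 = 290
  break 2: 280 = 280
  break 3: 190 + 110 = 300
  break 4: 150 + 140 = 290
  break 5: 140 + 100 + 70 = 310
  break 6: 60 + 50 = 110
No arrangement into 5 commercial breaks stays within capacity, so 6 is optimal.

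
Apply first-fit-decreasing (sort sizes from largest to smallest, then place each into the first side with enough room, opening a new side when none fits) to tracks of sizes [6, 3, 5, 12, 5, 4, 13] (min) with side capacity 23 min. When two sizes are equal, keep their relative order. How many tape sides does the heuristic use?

3

Sorted descending: 13, 12, 6, 5, 5, 4, 3.
  13 → side 1 (new)  [load 13/23]
  12 → side 2 (new)  [load 12/23]
  6 → side 1  [load 19/23]
  5 → side 2  [load 17/23]
  5 → side 2  [load 22/23]
  4 → side 1  [load 23/23]
  3 → side 3 (new)  [load 3/23]
3 tape sides opened.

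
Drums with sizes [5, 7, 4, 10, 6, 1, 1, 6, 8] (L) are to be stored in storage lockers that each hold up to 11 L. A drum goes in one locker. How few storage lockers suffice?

Total = 10 + 8 + 7 + 6 + 6 + 5 + 4 + 1 + 1 = 48 L.
Lower bound: ⌈48/11⌉ = 5 storage lockers.
A packing using 5 storage lockers:
  locker 1: 10 + 1 = 11
  locker 2: 8 + 1 = 9
  locker 3: 7 + 4 = 11
  locker 4: 6 + 5 = 11
  locker 5: 6 = 6
This matches the lower bound, so 5 is optimal.

5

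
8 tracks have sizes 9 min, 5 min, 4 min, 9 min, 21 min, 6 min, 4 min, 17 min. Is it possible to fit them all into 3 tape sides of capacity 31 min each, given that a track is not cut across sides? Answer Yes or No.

Yes

A valid assignment using 3 tape sides:
  side 1: 21 + 9 = 30
  side 2: 17 + 9 + 5 = 31
  side 3: 6 + 4 + 4 = 14
Every load is within 31 min, so 3 tape sides suffice.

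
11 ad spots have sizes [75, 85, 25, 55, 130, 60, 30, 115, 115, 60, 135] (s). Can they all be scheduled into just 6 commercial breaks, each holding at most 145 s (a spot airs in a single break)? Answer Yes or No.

Total = 885 s; ⌈885/145⌉ = 7.
At least 7 commercial breaks are required, but only 6 are allowed.

No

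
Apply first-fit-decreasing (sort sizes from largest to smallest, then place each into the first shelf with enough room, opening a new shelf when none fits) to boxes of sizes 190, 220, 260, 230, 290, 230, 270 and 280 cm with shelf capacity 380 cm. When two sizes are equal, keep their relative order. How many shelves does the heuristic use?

8

Sorted descending: 290, 280, 270, 260, 230, 230, 220, 190.
  290 → shelf 1 (new)  [load 290/380]
  280 → shelf 2 (new)  [load 280/380]
  270 → shelf 3 (new)  [load 270/380]
  260 → shelf 4 (new)  [load 260/380]
  230 → shelf 5 (new)  [load 230/380]
  230 → shelf 6 (new)  [load 230/380]
  220 → shelf 7 (new)  [load 220/380]
  190 → shelf 8 (new)  [load 190/380]
8 shelves opened.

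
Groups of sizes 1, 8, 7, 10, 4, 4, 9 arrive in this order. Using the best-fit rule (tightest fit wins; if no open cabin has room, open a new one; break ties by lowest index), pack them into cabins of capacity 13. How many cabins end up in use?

4

  1 → cabin 1 (new)  [load 1/13]
  8 → cabin 1  [load 9/13]
  7 → cabin 2 (new)  [load 7/13]
  10 → cabin 3 (new)  [load 10/13]
  4 → cabin 1  [load 13/13]
  4 → cabin 2  [load 11/13]
  9 → cabin 4 (new)  [load 9/13]
4 cabins opened.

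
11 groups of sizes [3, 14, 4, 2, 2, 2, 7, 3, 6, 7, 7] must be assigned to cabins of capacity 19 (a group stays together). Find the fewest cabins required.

3

Total = 14 + 7 + 7 + 7 + 6 + 4 + 3 + 3 + 2 + 2 + 2 = 57.
Lower bound: ⌈57/19⌉ = 3 cabins.
A packing using 3 cabins:
  cabin 1: 14 + 3 + 2 = 19
  cabin 2: 7 + 7 + 3 + 2 = 19
  cabin 3: 7 + 6 + 4 + 2 = 19
This matches the lower bound, so 3 is optimal.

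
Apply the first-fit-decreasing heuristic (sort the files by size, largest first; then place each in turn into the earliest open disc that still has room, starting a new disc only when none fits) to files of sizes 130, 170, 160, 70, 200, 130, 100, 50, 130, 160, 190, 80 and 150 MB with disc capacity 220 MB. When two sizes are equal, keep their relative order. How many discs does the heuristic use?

Sorted descending: 200, 190, 170, 160, 160, 150, 130, 130, 130, 100, 80, 70, 50.
  200 → disc 1 (new)  [load 200/220]
  190 → disc 2 (new)  [load 190/220]
  170 → disc 3 (new)  [load 170/220]
  160 → disc 4 (new)  [load 160/220]
  160 → disc 5 (new)  [load 160/220]
  150 → disc 6 (new)  [load 150/220]
  130 → disc 7 (new)  [load 130/220]
  130 → disc 8 (new)  [load 130/220]
  130 → disc 9 (new)  [load 130/220]
  100 → disc 10 (new)  [load 100/220]
  80 → disc 7  [load 210/220]
  70 → disc 6  [load 220/220]
  50 → disc 3  [load 220/220]
10 discs opened.

10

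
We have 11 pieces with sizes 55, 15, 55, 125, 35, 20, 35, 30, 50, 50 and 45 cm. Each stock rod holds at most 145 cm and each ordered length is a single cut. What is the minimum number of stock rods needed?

4

Total = 125 + 55 + 55 + 50 + 50 + 45 + 35 + 35 + 30 + 20 + 15 = 515 cm.
Lower bound: ⌈515/145⌉ = 4 stock rods.
A packing using 4 stock rods:
  stock rod 1: 125 + 20 = 145
  stock rod 2: 55 + 55 + 35 = 145
  stock rod 3: 50 + 50 + 45 = 145
  stock rod 4: 35 + 30 + 15 = 80
This matches the lower bound, so 4 is optimal.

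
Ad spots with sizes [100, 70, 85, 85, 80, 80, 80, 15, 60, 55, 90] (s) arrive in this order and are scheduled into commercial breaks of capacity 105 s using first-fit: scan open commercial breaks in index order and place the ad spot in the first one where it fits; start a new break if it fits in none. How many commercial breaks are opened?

  100 → break 1 (new)  [load 100/105]
  70 → break 2 (new)  [load 70/105]
  85 → break 3 (new)  [load 85/105]
  85 → break 4 (new)  [load 85/105]
  80 → break 5 (new)  [load 80/105]
  80 → break 6 (new)  [load 80/105]
  80 → break 7 (new)  [load 80/105]
  15 → break 2  [load 85/105]
  60 → break 8 (new)  [load 60/105]
  55 → break 9 (new)  [load 55/105]
  90 → break 10 (new)  [load 90/105]
10 commercial breaks opened.

10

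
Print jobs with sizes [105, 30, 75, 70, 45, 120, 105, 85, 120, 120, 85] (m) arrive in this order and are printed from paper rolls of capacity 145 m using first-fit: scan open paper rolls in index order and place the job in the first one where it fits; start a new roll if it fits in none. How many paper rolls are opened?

8

  105 → roll 1 (new)  [load 105/145]
  30 → roll 1  [load 135/145]
  75 → roll 2 (new)  [load 75/145]
  70 → roll 2  [load 145/145]
  45 → roll 3 (new)  [load 45/145]
  120 → roll 4 (new)  [load 120/145]
  105 → roll 5 (new)  [load 105/145]
  85 → roll 3  [load 130/145]
  120 → roll 6 (new)  [load 120/145]
  120 → roll 7 (new)  [load 120/145]
  85 → roll 8 (new)  [load 85/145]
8 paper rolls opened.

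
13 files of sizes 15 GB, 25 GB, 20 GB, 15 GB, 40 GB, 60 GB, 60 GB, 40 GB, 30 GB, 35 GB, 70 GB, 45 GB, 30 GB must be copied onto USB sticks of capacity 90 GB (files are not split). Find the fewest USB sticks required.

Total = 70 + 60 + 60 + 45 + 40 + 40 + 35 + 30 + 30 + 25 + 20 + 15 + 15 = 485 GB.
Lower bound: ⌈485/90⌉ = 6 USB sticks.
A packing using 6 USB sticks:
  USB stick 1: 70 + 20 = 90
  USB stick 2: 60 + 30 = 90
  USB stick 3: 60 + 30 = 90
  USB stick 4: 45 + 40 = 85
  USB stick 5: 40 + 35 + 15 = 90
  USB stick 6: 25 + 15 = 40
This matches the lower bound, so 6 is optimal.

6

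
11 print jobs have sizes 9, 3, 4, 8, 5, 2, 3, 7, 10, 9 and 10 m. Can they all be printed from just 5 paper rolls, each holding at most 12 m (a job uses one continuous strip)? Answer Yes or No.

Total = 70 m; ⌈70/12⌉ = 6.
At least 6 paper rolls are required, but only 5 are allowed.

No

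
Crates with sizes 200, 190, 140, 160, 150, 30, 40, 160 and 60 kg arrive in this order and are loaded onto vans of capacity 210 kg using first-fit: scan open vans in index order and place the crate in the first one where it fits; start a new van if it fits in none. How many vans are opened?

6

  200 → van 1 (new)  [load 200/210]
  190 → van 2 (new)  [load 190/210]
  140 → van 3 (new)  [load 140/210]
  160 → van 4 (new)  [load 160/210]
  150 → van 5 (new)  [load 150/210]
  30 → van 3  [load 170/210]
  40 → van 3  [load 210/210]
  160 → van 6 (new)  [load 160/210]
  60 → van 5  [load 210/210]
6 vans opened.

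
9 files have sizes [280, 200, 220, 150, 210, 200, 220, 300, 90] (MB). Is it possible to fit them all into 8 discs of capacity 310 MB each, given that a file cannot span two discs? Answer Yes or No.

A valid assignment using 8 discs:
  disc 1: 300 = 300
  disc 2: 280 = 280
  disc 3: 220 + 90 = 310
  disc 4: 220 = 220
  disc 5: 210 = 210
  disc 6: 200 = 200
  disc 7: 200 = 200
  disc 8: 150 = 150
Every load is within 310 MB, so 8 discs suffice.

Yes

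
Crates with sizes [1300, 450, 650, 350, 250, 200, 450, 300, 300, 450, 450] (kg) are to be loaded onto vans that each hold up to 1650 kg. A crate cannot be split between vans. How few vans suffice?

4

Total = 1300 + 650 + 450 + 450 + 450 + 450 + 350 + 300 + 300 + 250 + 200 = 5150 kg.
Lower bound: ⌈5150/1650⌉ = 4 vans.
A packing using 4 vans:
  van 1: 1300 + 350 = 1650
  van 2: 650 + 450 + 450 = 1550
  van 3: 450 + 450 + 300 + 300 = 1500
  van 4: 250 + 200 = 450
This matches the lower bound, so 4 is optimal.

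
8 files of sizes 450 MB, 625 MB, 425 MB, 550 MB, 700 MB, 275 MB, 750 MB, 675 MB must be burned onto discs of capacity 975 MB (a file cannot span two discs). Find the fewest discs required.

6

Total = 750 + 700 + 675 + 625 + 550 + 450 + 425 + 275 = 4450 MB.
Lower bound: ⌈4450/975⌉ = 5 discs.
A packing using 6 discs:
  disc 1: 750 = 750
  disc 2: 700 + 275 = 975
  disc 3: 675 = 675
  disc 4: 625 = 625
  disc 5: 550 + 425 = 975
  disc 6: 450 = 450
No arrangement into 5 discs stays within capacity, so 6 is optimal.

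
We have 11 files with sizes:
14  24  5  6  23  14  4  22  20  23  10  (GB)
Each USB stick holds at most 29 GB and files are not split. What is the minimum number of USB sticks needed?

7

Total = 24 + 23 + 23 + 22 + 20 + 14 + 14 + 10 + 6 + 5 + 4 = 165 GB.
Lower bound: ⌈165/29⌉ = 6 USB sticks.
A packing using 7 USB sticks:
  USB stick 1: 24 + 5 = 29
  USB stick 2: 23 + 6 = 29
  USB stick 3: 23 + 4 = 27
  USB stick 4: 22 = 22
  USB stick 5: 20 = 20
  USB stick 6: 14 + 14 = 28
  USB stick 7: 10 = 10
No arrangement into 6 USB sticks stays within capacity, so 7 is optimal.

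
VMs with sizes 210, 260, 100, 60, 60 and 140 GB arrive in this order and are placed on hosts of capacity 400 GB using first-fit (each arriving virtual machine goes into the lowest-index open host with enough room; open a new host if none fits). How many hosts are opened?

3

  210 → host 1 (new)  [load 210/400]
  260 → host 2 (new)  [load 260/400]
  100 → host 1  [load 310/400]
  60 → host 1  [load 370/400]
  60 → host 2  [load 320/400]
  140 → host 3 (new)  [load 140/400]
3 hosts opened.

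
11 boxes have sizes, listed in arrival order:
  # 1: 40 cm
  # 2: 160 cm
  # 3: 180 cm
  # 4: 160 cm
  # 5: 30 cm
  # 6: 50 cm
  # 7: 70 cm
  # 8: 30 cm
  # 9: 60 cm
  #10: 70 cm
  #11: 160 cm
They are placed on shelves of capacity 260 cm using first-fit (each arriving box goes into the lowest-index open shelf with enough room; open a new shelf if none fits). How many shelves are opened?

5

  40 → shelf 1 (new)  [load 40/260]
  160 → shelf 1  [load 200/260]
  180 → shelf 2 (new)  [load 180/260]
  160 → shelf 3 (new)  [load 160/260]
  30 → shelf 1  [load 230/260]
  50 → shelf 2  [load 230/260]
  70 → shelf 3  [load 230/260]
  30 → shelf 1  [load 260/260]
  60 → shelf 4 (new)  [load 60/260]
  70 → shelf 4  [load 130/260]
  160 → shelf 5 (new)  [load 160/260]
5 shelves opened.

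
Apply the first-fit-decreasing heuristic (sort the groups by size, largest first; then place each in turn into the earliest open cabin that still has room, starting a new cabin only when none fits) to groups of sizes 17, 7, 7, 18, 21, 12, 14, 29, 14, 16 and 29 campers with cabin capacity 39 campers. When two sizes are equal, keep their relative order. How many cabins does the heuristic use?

Sorted descending: 29, 29, 21, 18, 17, 16, 14, 14, 12, 7, 7.
  29 → cabin 1 (new)  [load 29/39]
  29 → cabin 2 (new)  [load 29/39]
  21 → cabin 3 (new)  [load 21/39]
  18 → cabin 3  [load 39/39]
  17 → cabin 4 (new)  [load 17/39]
  16 → cabin 4  [load 33/39]
  14 → cabin 5 (new)  [load 14/39]
  14 → cabin 5  [load 28/39]
  12 → cabin 6 (new)  [load 12/39]
  7 → cabin 1  [load 36/39]
  7 → cabin 2  [load 36/39]
6 cabins opened.

6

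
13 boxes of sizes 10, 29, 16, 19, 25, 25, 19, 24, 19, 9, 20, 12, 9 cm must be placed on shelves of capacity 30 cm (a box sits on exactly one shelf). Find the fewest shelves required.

Total = 29 + 25 + 25 + 24 + 20 + 19 + 19 + 19 + 16 + 12 + 10 + 9 + 9 = 236 cm.
Lower bound: ⌈236/30⌉ = 8 shelves.
Also, 9 boxes each exceed 15 cm, and no two of those can share a shelf, so at least 9 shelves are needed.
A packing using 9 shelves:
  shelf 1: 29 = 29
  shelf 2: 25 = 25
  shelf 3: 25 = 25
  shelf 4: 24 = 24
  shelf 5: 20 + 10 = 30
  shelf 6: 19 + 9 = 28
  shelf 7: 19 + 9 = 28
  shelf 8: 19 = 19
  shelf 9: 16 + 12 = 28
This matches the lower bound, so 9 is optimal.

9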